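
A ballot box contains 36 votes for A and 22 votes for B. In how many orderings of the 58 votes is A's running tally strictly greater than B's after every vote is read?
Strict-lead orderings = 1356968880100470

Total orderings of the 58 votes with 36 for A: C(58, 36) = 5621728217559090. By the Bertrand ballot formula (Cycle Lemma / reflection principle), the number of orderings in which A is strictly ahead of B throughout is (p − q)/(p + q) · C(p + q, p) = (36 − 22)/(36 + 22) · 5621728217559090 = 1356968880100470.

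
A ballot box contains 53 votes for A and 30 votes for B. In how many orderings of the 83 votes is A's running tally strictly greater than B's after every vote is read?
Strict-lead orderings = 9642065847757738650288

Total orderings of the 83 votes with 53 for A: C(83, 53) = 34795281102777926433648. By the Bertrand ballot formula (Cycle Lemma / reflection principle), the number of orderings in which A is strictly ahead of B throughout is (p − q)/(p + q) · C(p + q, p) = (53 − 30)/(53 + 30) · 34795281102777926433648 = 9642065847757738650288.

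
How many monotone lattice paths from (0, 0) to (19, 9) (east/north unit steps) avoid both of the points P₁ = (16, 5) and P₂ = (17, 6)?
Number of paths = 5592195

Inclusion–exclusion. Total paths: C(28, 19) = 6906900. Through P₁: C(21, 16)·C(7, 3) = 712215. Through P₂: C(23, 17)·C(5, 2) = 1009470. Since P₁ is strictly southwest of P₂, a monotone path through both must visit P₁ then P₂; paths through both = C(21, 16)·C(2, 1)·C(5, 2) = 406980. Avoid both = 6906900 − 712215 − 1009470 + 406980 = 5592195.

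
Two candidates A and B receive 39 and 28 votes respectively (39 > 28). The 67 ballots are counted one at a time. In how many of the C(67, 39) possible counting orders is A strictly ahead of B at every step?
Strict-lead orderings = 962810849581892080

Total orderings of the 67 votes with 39 for A: C(67, 39) = 5864393356544251760. By the Bertrand ballot formula (Cycle Lemma / reflection principle), the number of orderings in which A is strictly ahead of B throughout is (p − q)/(p + q) · C(p + q, p) = (39 − 28)/(39 + 28) · 5864393356544251760 = 962810849581892080.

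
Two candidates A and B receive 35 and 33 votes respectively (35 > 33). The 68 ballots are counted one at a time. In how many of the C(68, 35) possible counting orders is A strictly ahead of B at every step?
Strict-lead orderings = 812944042149730764

Total orderings of the 68 votes with 35 for A: C(68, 35) = 27640097433090845976. By the Bertrand ballot formula (Cycle Lemma / reflection principle), the number of orderings in which A is strictly ahead of B throughout is (p − q)/(p + q) · C(p + q, p) = (35 − 33)/(35 + 33) · 27640097433090845976 = 812944042149730764.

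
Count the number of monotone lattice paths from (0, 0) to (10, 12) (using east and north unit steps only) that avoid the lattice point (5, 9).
Number of paths = 534534

Total paths from (0, 0) to (10, 12): C(22, 10) = 646646. Paths through (5, 9): (paths (0, 0) → (5, 9)) × (paths (5, 9) → (10, 12)) = C(14, 5) · C(8, 5) = 2002 · 56 = 112112. Avoidance count = 646646 − 112112 = 534534.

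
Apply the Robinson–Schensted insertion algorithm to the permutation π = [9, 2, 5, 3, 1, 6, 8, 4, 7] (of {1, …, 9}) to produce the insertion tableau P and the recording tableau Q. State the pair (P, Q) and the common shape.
P = [1, 3, 4, 7] / [2, 6, 8] / [5] / [9];  Q = [1, 3, 6, 7] / [2, 8, 9] / [4] / [5];  common shape = (4, 3, 1, 1)

Row-insert the values π_1, π_2, … into P one at a time, bumping the leftmost entry strictly greater than the inserted value down to the next row. The recording tableau Q records, in position (i, j), the step at which that cell was added to P.
  Insert 9 (step 1): P = [9];  Q = [1]
  Insert 2 (step 2): P = [2] / [9];  Q = [1] / [2]
  Insert 5 (step 3): P = [2, 5] / [9];  Q = [1, 3] / [2]
  Insert 3 (step 4): P = [2, 3] / [5] / [9];  Q = [1, 3] / [2] / [4]
  Insert 1 (step 5): P = [1, 3] / [2] / [5] / [9];  Q = [1, 3] / [2] / [4] / [5]
  Insert 6 (step 6): P = [1, 3, 6] / [2] / [5] / [9];  Q = [1, 3, 6] / [2] / [4] / [5]
  Insert 8 (step 7): P = [1, 3, 6, 8] / [2] / [5] / [9];  Q = [1, 3, 6, 7] / [2] / [4] / [5]
  Insert 4 (step 8): P = [1, 3, 4, 8] / [2, 6] / [5] / [9];  Q = [1, 3, 6, 7] / [2, 8] / [4] / [5]
  Insert 7 (step 9): P = [1, 3, 4, 7] / [2, 6, 8] / [5] / [9];  Q = [1, 3, 6, 7] / [2, 8, 9] / [4] / [5]
Final shape: (4, 3, 1, 1).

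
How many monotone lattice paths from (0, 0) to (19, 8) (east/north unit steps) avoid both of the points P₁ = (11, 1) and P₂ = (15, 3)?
Number of paths = 2062719

Inclusion–exclusion. Total paths: C(27, 19) = 2220075. Through P₁: C(12, 11)·C(15, 8) = 77220. Through P₂: C(18, 15)·C(9, 4) = 102816. Since P₁ is strictly southwest of P₂, a monotone path through both must visit P₁ then P₂; paths through both = C(12, 11)·C(6, 4)·C(9, 4) = 22680. Avoid both = 2220075 − 77220 − 102816 + 22680 = 2062719.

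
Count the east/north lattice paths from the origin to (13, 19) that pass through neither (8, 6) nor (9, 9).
Number of paths = 284999288

Inclusion–exclusion. Total paths: C(32, 13) = 347373600. Through P₁: C(14, 8)·C(18, 5) = 25729704. Through P₂: C(18, 9)·C(14, 4) = 48668620. Since P₁ is strictly southwest of P₂, a monotone path through both must visit P₁ then P₂; paths through both = C(14, 8)·C(4, 1)·C(14, 4) = 12024012. Avoid both = 347373600 − 25729704 − 48668620 + 12024012 = 284999288.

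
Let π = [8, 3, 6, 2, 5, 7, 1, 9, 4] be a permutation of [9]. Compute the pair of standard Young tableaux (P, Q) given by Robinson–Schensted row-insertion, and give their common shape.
P = [1, 4, 7, 9] / [2, 5] / [3, 6] / [8];  Q = [1, 3, 6, 8] / [2, 5] / [4, 9] / [7];  common shape = (4, 2, 2, 1)

Row-insert the values π_1, π_2, … into P one at a time, bumping the leftmost entry strictly greater than the inserted value down to the next row. The recording tableau Q records, in position (i, j), the step at which that cell was added to P.
  Insert 8 (step 1): P = [8];  Q = [1]
  Insert 3 (step 2): P = [3] / [8];  Q = [1] / [2]
  Insert 6 (step 3): P = [3, 6] / [8];  Q = [1, 3] / [2]
  Insert 2 (step 4): P = [2, 6] / [3] / [8];  Q = [1, 3] / [2] / [4]
  Insert 5 (step 5): P = [2, 5] / [3, 6] / [8];  Q = [1, 3] / [2, 5] / [4]
  Insert 7 (step 6): P = [2, 5, 7] / [3, 6] / [8];  Q = [1, 3, 6] / [2, 5] / [4]
  Insert 1 (step 7): P = [1, 5, 7] / [2, 6] / [3] / [8];  Q = [1, 3, 6] / [2, 5] / [4] / [7]
  Insert 9 (step 8): P = [1, 5, 7, 9] / [2, 6] / [3] / [8];  Q = [1, 3, 6, 8] / [2, 5] / [4] / [7]
  Insert 4 (step 9): P = [1, 4, 7, 9] / [2, 5] / [3, 6] / [8];  Q = [1, 3, 6, 8] / [2, 5] / [4, 9] / [7]
Final shape: (4, 2, 2, 1).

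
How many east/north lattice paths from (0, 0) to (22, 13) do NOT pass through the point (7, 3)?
Number of paths = 1084086600

Total paths from (0, 0) to (22, 13): C(35, 22) = 1476337800. Paths through (7, 3): (paths (0, 0) → (7, 3)) × (paths (7, 3) → (22, 13)) = C(10, 7) · C(25, 15) = 120 · 3268760 = 392251200. Avoidance count = 1476337800 − 392251200 = 1084086600.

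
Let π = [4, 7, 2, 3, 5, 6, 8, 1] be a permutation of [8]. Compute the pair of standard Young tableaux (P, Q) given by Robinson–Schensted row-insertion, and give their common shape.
P = [1, 3, 5, 6, 8] / [2, 7] / [4];  Q = [1, 2, 5, 6, 7] / [3, 4] / [8];  common shape = (5, 2, 1)

Row-insert the values π_1, π_2, … into P one at a time, bumping the leftmost entry strictly greater than the inserted value down to the next row. The recording tableau Q records, in position (i, j), the step at which that cell was added to P.
  Insert 4 (step 1): P = [4];  Q = [1]
  Insert 7 (step 2): P = [4, 7];  Q = [1, 2]
  Insert 2 (step 3): P = [2, 7] / [4];  Q = [1, 2] / [3]
  Insert 3 (step 4): P = [2, 3] / [4, 7];  Q = [1, 2] / [3, 4]
  Insert 5 (step 5): P = [2, 3, 5] / [4, 7];  Q = [1, 2, 5] / [3, 4]
  Insert 6 (step 6): P = [2, 3, 5, 6] / [4, 7];  Q = [1, 2, 5, 6] / [3, 4]
  Insert 8 (step 7): P = [2, 3, 5, 6, 8] / [4, 7];  Q = [1, 2, 5, 6, 7] / [3, 4]
  Insert 1 (step 8): P = [1, 3, 5, 6, 8] / [2, 7] / [4];  Q = [1, 2, 5, 6, 7] / [3, 4] / [8]
Final shape: (5, 2, 1).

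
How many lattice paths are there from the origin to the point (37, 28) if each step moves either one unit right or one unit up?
Number of paths = 1965407271460556560

A monotone lattice path from (0, 0) to (37, 28) consists of 37 east steps and 28 north steps in some order, so it is determined by which 37 of the 65 steps are east. The count is C(65, 37) = 1965407271460556560.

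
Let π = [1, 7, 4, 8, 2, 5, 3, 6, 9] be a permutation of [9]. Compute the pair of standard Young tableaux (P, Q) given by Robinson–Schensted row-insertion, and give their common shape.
P = [1, 2, 3, 6, 9] / [4, 5] / [7, 8];  Q = [1, 2, 4, 8, 9] / [3, 6] / [5, 7];  common shape = (5, 2, 2)

Row-insert the values π_1, π_2, … into P one at a time, bumping the leftmost entry strictly greater than the inserted value down to the next row. The recording tableau Q records, in position (i, j), the step at which that cell was added to P.
  Insert 1 (step 1): P = [1];  Q = [1]
  Insert 7 (step 2): P = [1, 7];  Q = [1, 2]
  Insert 4 (step 3): P = [1, 4] / [7];  Q = [1, 2] / [3]
  Insert 8 (step 4): P = [1, 4, 8] / [7];  Q = [1, 2, 4] / [3]
  Insert 2 (step 5): P = [1, 2, 8] / [4] / [7];  Q = [1, 2, 4] / [3] / [5]
  Insert 5 (step 6): P = [1, 2, 5] / [4, 8] / [7];  Q = [1, 2, 4] / [3, 6] / [5]
  Insert 3 (step 7): P = [1, 2, 3] / [4, 5] / [7, 8];  Q = [1, 2, 4] / [3, 6] / [5, 7]
  Insert 6 (step 8): P = [1, 2, 3, 6] / [4, 5] / [7, 8];  Q = [1, 2, 4, 8] / [3, 6] / [5, 7]
  Insert 9 (step 9): P = [1, 2, 3, 6, 9] / [4, 5] / [7, 8];  Q = [1, 2, 4, 8, 9] / [3, 6] / [5, 7]
Final shape: (5, 2, 2).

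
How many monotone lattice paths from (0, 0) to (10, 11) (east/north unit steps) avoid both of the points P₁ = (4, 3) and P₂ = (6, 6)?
Number of paths = 175287

Inclusion–exclusion. Total paths: C(21, 10) = 352716. Through P₁: C(7, 4)·C(14, 6) = 105105. Through P₂: C(12, 6)·C(9, 4) = 116424. Since P₁ is strictly southwest of P₂, a monotone path through both must visit P₁ then P₂; paths through both = C(7, 4)·C(5, 2)·C(9, 4) = 44100. Avoid both = 352716 − 105105 − 116424 + 44100 = 175287.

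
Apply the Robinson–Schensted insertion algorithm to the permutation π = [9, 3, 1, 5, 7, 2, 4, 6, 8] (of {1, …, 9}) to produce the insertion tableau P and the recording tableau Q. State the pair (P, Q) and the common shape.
P = [1, 2, 4, 6, 8] / [3, 5, 7] / [9];  Q = [1, 4, 5, 8, 9] / [2, 6, 7] / [3];  common shape = (5, 3, 1)

Row-insert the values π_1, π_2, … into P one at a time, bumping the leftmost entry strictly greater than the inserted value down to the next row. The recording tableau Q records, in position (i, j), the step at which that cell was added to P.
  Insert 9 (step 1): P = [9];  Q = [1]
  Insert 3 (step 2): P = [3] / [9];  Q = [1] / [2]
  Insert 1 (step 3): P = [1] / [3] / [9];  Q = [1] / [2] / [3]
  Insert 5 (step 4): P = [1, 5] / [3] / [9];  Q = [1, 4] / [2] / [3]
  Insert 7 (step 5): P = [1, 5, 7] / [3] / [9];  Q = [1, 4, 5] / [2] / [3]
  Insert 2 (step 6): P = [1, 2, 7] / [3, 5] / [9];  Q = [1, 4, 5] / [2, 6] / [3]
  Insert 4 (step 7): P = [1, 2, 4] / [3, 5, 7] / [9];  Q = [1, 4, 5] / [2, 6, 7] / [3]
  Insert 6 (step 8): P = [1, 2, 4, 6] / [3, 5, 7] / [9];  Q = [1, 4, 5, 8] / [2, 6, 7] / [3]
  Insert 8 (step 9): P = [1, 2, 4, 6, 8] / [3, 5, 7] / [9];  Q = [1, 4, 5, 8, 9] / [2, 6, 7] / [3]
Final shape: (5, 3, 1).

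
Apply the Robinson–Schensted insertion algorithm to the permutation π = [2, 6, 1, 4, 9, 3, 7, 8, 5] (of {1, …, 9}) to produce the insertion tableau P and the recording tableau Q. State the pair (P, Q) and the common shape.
P = [1, 3, 5, 8] / [2, 4, 7] / [6, 9];  Q = [1, 2, 5, 8] / [3, 4, 7] / [6, 9];  common shape = (4, 3, 2)

Row-insert the values π_1, π_2, … into P one at a time, bumping the leftmost entry strictly greater than the inserted value down to the next row. The recording tableau Q records, in position (i, j), the step at which that cell was added to P.
  Insert 2 (step 1): P = [2];  Q = [1]
  Insert 6 (step 2): P = [2, 6];  Q = [1, 2]
  Insert 1 (step 3): P = [1, 6] / [2];  Q = [1, 2] / [3]
  Insert 4 (step 4): P = [1, 4] / [2, 6];  Q = [1, 2] / [3, 4]
  Insert 9 (step 5): P = [1, 4, 9] / [2, 6];  Q = [1, 2, 5] / [3, 4]
  Insert 3 (step 6): P = [1, 3, 9] / [2, 4] / [6];  Q = [1, 2, 5] / [3, 4] / [6]
  Insert 7 (step 7): P = [1, 3, 7] / [2, 4, 9] / [6];  Q = [1, 2, 5] / [3, 4, 7] / [6]
  Insert 8 (step 8): P = [1, 3, 7, 8] / [2, 4, 9] / [6];  Q = [1, 2, 5, 8] / [3, 4, 7] / [6]
  Insert 5 (step 9): P = [1, 3, 5, 8] / [2, 4, 7] / [6, 9];  Q = [1, 2, 5, 8] / [3, 4, 7] / [6, 9]
Final shape: (4, 3, 2).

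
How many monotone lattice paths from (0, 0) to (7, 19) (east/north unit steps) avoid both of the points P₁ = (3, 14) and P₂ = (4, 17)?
Number of paths = 539470

Inclusion–exclusion. Total paths: C(26, 7) = 657800. Through P₁: C(17, 3)·C(9, 4) = 85680. Through P₂: C(21, 4)·C(5, 3) = 59850. Since P₁ is strictly southwest of P₂, a monotone path through both must visit P₁ then P₂; paths through both = C(17, 3)·C(4, 1)·C(5, 3) = 27200. Avoid both = 657800 − 85680 − 59850 + 27200 = 539470.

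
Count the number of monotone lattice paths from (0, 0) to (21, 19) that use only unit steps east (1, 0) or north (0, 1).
Number of paths = 131282408400

A monotone lattice path from (0, 0) to (21, 19) consists of 21 east steps and 19 north steps in some order, so it is determined by which 21 of the 40 steps are east. The count is C(40, 21) = 131282408400.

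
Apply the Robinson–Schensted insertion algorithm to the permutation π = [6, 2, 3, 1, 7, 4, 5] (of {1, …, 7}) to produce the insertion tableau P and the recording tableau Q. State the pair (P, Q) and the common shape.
P = [1, 3, 4, 5] / [2, 7] / [6];  Q = [1, 3, 5, 7] / [2, 6] / [4];  common shape = (4, 2, 1)

Row-insert the values π_1, π_2, … into P one at a time, bumping the leftmost entry strictly greater than the inserted value down to the next row. The recording tableau Q records, in position (i, j), the step at which that cell was added to P.
  Insert 6 (step 1): P = [6];  Q = [1]
  Insert 2 (step 2): P = [2] / [6];  Q = [1] / [2]
  Insert 3 (step 3): P = [2, 3] / [6];  Q = [1, 3] / [2]
  Insert 1 (step 4): P = [1, 3] / [2] / [6];  Q = [1, 3] / [2] / [4]
  Insert 7 (step 5): P = [1, 3, 7] / [2] / [6];  Q = [1, 3, 5] / [2] / [4]
  Insert 4 (step 6): P = [1, 3, 4] / [2, 7] / [6];  Q = [1, 3, 5] / [2, 6] / [4]
  Insert 5 (step 7): P = [1, 3, 4, 5] / [2, 7] / [6];  Q = [1, 3, 5, 7] / [2, 6] / [4]
Final shape: (4, 2, 1).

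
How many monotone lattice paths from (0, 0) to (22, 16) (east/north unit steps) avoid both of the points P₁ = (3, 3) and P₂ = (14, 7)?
Number of paths = 13129398630

Inclusion–exclusion. Total paths: C(38, 22) = 22239974430. Through P₁: C(6, 3)·C(32, 19) = 6947472000. Through P₂: C(21, 14)·C(17, 8) = 2826766800. Since P₁ is strictly southwest of P₂, a monotone path through both must visit P₁ then P₂; paths through both = C(6, 3)·C(15, 11)·C(17, 8) = 663663000. Avoid both = 22239974430 − 6947472000 − 2826766800 + 663663000 = 13129398630.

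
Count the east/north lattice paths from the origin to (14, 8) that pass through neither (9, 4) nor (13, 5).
Number of paths = 209708

Inclusion–exclusion. Total paths: C(22, 14) = 319770. Through P₁: C(13, 9)·C(9, 5) = 90090. Through P₂: C(18, 13)·C(4, 1) = 34272. Since P₁ is strictly southwest of P₂, a monotone path through both must visit P₁ then P₂; paths through both = C(13, 9)·C(5, 4)·C(4, 1) = 14300. Avoid both = 319770 − 90090 − 34272 + 14300 = 209708.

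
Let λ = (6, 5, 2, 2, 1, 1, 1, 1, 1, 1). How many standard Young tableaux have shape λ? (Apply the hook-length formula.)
# SYT of shape (6, 5, 2, 2, 1, 1, 1, 1, 1, 1) = 146241480

Hook-length formula: f^λ = n! / Π hook(c), product over all cells c of the Young diagram. For λ = (6, 5, 2, 2, 1, 1, 1, 1, 1, 1), n = 21 boxes. Hook lengths by row (left-to-right, top-to-bottom): [15, 8, 5, 4, 3, 1]; [13, 6, 3, 2, 1]; [9, 2]; [8, 1]; [6]; [5]; [4]; [3]; [2]; [1]. Product of hooks = 349360128000. So f^λ = 21! / 349360128000 = 51090942171709440000 / 349360128000 = 146241480.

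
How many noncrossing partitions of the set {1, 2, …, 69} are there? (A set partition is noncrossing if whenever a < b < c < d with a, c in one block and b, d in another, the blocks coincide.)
C_69 = 337485502510215975556783793455058624700

These noncrossing partitions are counted by the Catalan number C_n = (1/(n + 1)) · C(2n, n). For n = 69: C_69 = (1/70) · C(138, 69) = 23623985175715118288974865541854103729000/70 = 337485502510215975556783793455058624700.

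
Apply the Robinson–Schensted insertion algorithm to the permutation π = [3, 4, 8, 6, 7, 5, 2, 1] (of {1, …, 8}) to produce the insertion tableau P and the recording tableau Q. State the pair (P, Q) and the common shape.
P = [1, 4, 5, 7] / [2] / [3] / [6] / [8];  Q = [1, 2, 3, 5] / [4] / [6] / [7] / [8];  common shape = (4, 1, 1, 1, 1)

Row-insert the values π_1, π_2, … into P one at a time, bumping the leftmost entry strictly greater than the inserted value down to the next row. The recording tableau Q records, in position (i, j), the step at which that cell was added to P.
  Insert 3 (step 1): P = [3];  Q = [1]
  Insert 4 (step 2): P = [3, 4];  Q = [1, 2]
  Insert 8 (step 3): P = [3, 4, 8];  Q = [1, 2, 3]
  Insert 6 (step 4): P = [3, 4, 6] / [8];  Q = [1, 2, 3] / [4]
  Insert 7 (step 5): P = [3, 4, 6, 7] / [8];  Q = [1, 2, 3, 5] / [4]
  Insert 5 (step 6): P = [3, 4, 5, 7] / [6] / [8];  Q = [1, 2, 3, 5] / [4] / [6]
  Insert 2 (step 7): P = [2, 4, 5, 7] / [3] / [6] / [8];  Q = [1, 2, 3, 5] / [4] / [6] / [7]
  Insert 1 (step 8): P = [1, 4, 5, 7] / [2] / [3] / [6] / [8];  Q = [1, 2, 3, 5] / [4] / [6] / [7] / [8]
Final shape: (4, 1, 1, 1, 1).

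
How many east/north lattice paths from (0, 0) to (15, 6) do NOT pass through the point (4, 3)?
Number of paths = 41524

Total paths from (0, 0) to (15, 6): C(21, 15) = 54264. Paths through (4, 3): (paths (0, 0) → (4, 3)) × (paths (4, 3) → (15, 6)) = C(7, 4) · C(14, 11) = 35 · 364 = 12740. Avoidance count = 54264 − 12740 = 41524.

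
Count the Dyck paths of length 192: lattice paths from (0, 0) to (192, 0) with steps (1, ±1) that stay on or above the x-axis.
C_96 = 3721443204405954385563870541379246659709506697378694300

These Dyck paths are counted by the Catalan number C_n = (1/(n + 1)) · C(2n, n). For n = 96: C_96 = (1/97) · C(192, 96) = 360979990827377575399695442513786925991822149645733347100/97 = 3721443204405954385563870541379246659709506697378694300.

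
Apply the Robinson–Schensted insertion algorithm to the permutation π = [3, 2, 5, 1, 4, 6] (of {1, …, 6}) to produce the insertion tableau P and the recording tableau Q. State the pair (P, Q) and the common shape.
P = [1, 4, 6] / [2, 5] / [3];  Q = [1, 3, 6] / [2, 5] / [4];  common shape = (3, 2, 1)

Row-insert the values π_1, π_2, … into P one at a time, bumping the leftmost entry strictly greater than the inserted value down to the next row. The recording tableau Q records, in position (i, j), the step at which that cell was added to P.
  Insert 3 (step 1): P = [3];  Q = [1]
  Insert 2 (step 2): P = [2] / [3];  Q = [1] / [2]
  Insert 5 (step 3): P = [2, 5] / [3];  Q = [1, 3] / [2]
  Insert 1 (step 4): P = [1, 5] / [2] / [3];  Q = [1, 3] / [2] / [4]
  Insert 4 (step 5): P = [1, 4] / [2, 5] / [3];  Q = [1, 3] / [2, 5] / [4]
  Insert 6 (step 6): P = [1, 4, 6] / [2, 5] / [3];  Q = [1, 3, 6] / [2, 5] / [4]
Final shape: (3, 2, 1).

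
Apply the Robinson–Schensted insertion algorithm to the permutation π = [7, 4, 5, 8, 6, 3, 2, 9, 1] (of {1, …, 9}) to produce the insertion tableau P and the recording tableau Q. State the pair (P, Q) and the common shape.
P = [1, 5, 6, 9] / [2, 8] / [3] / [4] / [7];  Q = [1, 3, 4, 8] / [2, 5] / [6] / [7] / [9];  common shape = (4, 2, 1, 1, 1)

Row-insert the values π_1, π_2, … into P one at a time, bumping the leftmost entry strictly greater than the inserted value down to the next row. The recording tableau Q records, in position (i, j), the step at which that cell was added to P.
  Insert 7 (step 1): P = [7];  Q = [1]
  Insert 4 (step 2): P = [4] / [7];  Q = [1] / [2]
  Insert 5 (step 3): P = [4, 5] / [7];  Q = [1, 3] / [2]
  Insert 8 (step 4): P = [4, 5, 8] / [7];  Q = [1, 3, 4] / [2]
  Insert 6 (step 5): P = [4, 5, 6] / [7, 8];  Q = [1, 3, 4] / [2, 5]
  Insert 3 (step 6): P = [3, 5, 6] / [4, 8] / [7];  Q = [1, 3, 4] / [2, 5] / [6]
  Insert 2 (step 7): P = [2, 5, 6] / [3, 8] / [4] / [7];  Q = [1, 3, 4] / [2, 5] / [6] / [7]
  Insert 9 (step 8): P = [2, 5, 6, 9] / [3, 8] / [4] / [7];  Q = [1, 3, 4, 8] / [2, 5] / [6] / [7]
  Insert 1 (step 9): P = [1, 5, 6, 9] / [2, 8] / [3] / [4] / [7];  Q = [1, 3, 4, 8] / [2, 5] / [6] / [7] / [9]
Final shape: (4, 2, 1, 1, 1).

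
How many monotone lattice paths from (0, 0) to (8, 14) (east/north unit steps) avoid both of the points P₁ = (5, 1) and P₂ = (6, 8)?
Number of paths = 233670

Inclusion–exclusion. Total paths: C(22, 8) = 319770. Through P₁: C(6, 5)·C(16, 3) = 3360. Through P₂: C(14, 6)·C(8, 2) = 84084. Since P₁ is strictly southwest of P₂, a monotone path through both must visit P₁ then P₂; paths through both = C(6, 5)·C(8, 1)·C(8, 2) = 1344. Avoid both = 319770 − 3360 − 84084 + 1344 = 233670.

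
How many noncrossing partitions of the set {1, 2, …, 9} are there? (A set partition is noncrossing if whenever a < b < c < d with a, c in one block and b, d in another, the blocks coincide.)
C_9 = 4862

These noncrossing partitions are counted by the Catalan number C_n = (1/(n + 1)) · C(2n, n). For n = 9: C_9 = (1/10) · C(18, 9) = 48620/10 = 4862.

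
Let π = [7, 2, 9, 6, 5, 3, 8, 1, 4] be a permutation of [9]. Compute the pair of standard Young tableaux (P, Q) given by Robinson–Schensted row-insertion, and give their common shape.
P = [1, 3, 4] / [2, 8] / [5, 9] / [6] / [7];  Q = [1, 3, 7] / [2, 4] / [5, 9] / [6] / [8];  common shape = (3, 2, 2, 1, 1)

Row-insert the values π_1, π_2, … into P one at a time, bumping the leftmost entry strictly greater than the inserted value down to the next row. The recording tableau Q records, in position (i, j), the step at which that cell was added to P.
  Insert 7 (step 1): P = [7];  Q = [1]
  Insert 2 (step 2): P = [2] / [7];  Q = [1] / [2]
  Insert 9 (step 3): P = [2, 9] / [7];  Q = [1, 3] / [2]
  Insert 6 (step 4): P = [2, 6] / [7, 9];  Q = [1, 3] / [2, 4]
  Insert 5 (step 5): P = [2, 5] / [6, 9] / [7];  Q = [1, 3] / [2, 4] / [5]
  Insert 3 (step 6): P = [2, 3] / [5, 9] / [6] / [7];  Q = [1, 3] / [2, 4] / [5] / [6]
  Insert 8 (step 7): P = [2, 3, 8] / [5, 9] / [6] / [7];  Q = [1, 3, 7] / [2, 4] / [5] / [6]
  Insert 1 (step 8): P = [1, 3, 8] / [2, 9] / [5] / [6] / [7];  Q = [1, 3, 7] / [2, 4] / [5] / [6] / [8]
  Insert 4 (step 9): P = [1, 3, 4] / [2, 8] / [5, 9] / [6] / [7];  Q = [1, 3, 7] / [2, 4] / [5, 9] / [6] / [8]
Final shape: (3, 2, 2, 1, 1).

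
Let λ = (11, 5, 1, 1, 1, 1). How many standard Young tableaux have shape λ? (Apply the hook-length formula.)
# SYT of shape (11, 5, 1, 1, 1, 1) = 5143775

Hook-length formula: f^λ = n! / Π hook(c), product over all cells c of the Young diagram. For λ = (11, 5, 1, 1, 1, 1), n = 20 boxes. Hook lengths by row (left-to-right, top-to-bottom): [16, 11, 10, 9, 8, 6, 5, 4, 3, 2, 1]; [9, 4, 3, 2, 1]; [4]; [3]; [2]; [1]. Product of hooks = 472979865600. So f^λ = 20! / 472979865600 = 2432902008176640000 / 472979865600 = 5143775.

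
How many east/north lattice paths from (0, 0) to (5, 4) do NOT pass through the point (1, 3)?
Number of paths = 106

Total paths from (0, 0) to (5, 4): C(9, 5) = 126. Paths through (1, 3): (paths (0, 0) → (1, 3)) × (paths (1, 3) → (5, 4)) = C(4, 1) · C(5, 4) = 4 · 5 = 20. Avoidance count = 126 − 20 = 106.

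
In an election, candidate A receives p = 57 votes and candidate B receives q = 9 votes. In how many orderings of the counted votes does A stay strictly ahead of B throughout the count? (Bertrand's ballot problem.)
Strict-lead orderings = 26919368320

Total orderings of the 66 votes with 57 for A: C(66, 57) = 37014131440. By the Bertrand ballot formula (Cycle Lemma / reflection principle), the number of orderings in which A is strictly ahead of B throughout is (p − q)/(p + q) · C(p + q, p) = (57 − 9)/(57 + 9) · 37014131440 = 26919368320.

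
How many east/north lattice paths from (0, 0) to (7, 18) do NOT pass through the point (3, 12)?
Number of paths = 385150

Total paths from (0, 0) to (7, 18): C(25, 7) = 480700. Paths through (3, 12): (paths (0, 0) → (3, 12)) × (paths (3, 12) → (7, 18)) = C(15, 3) · C(10, 4) = 455 · 210 = 95550. Avoidance count = 480700 − 95550 = 385150.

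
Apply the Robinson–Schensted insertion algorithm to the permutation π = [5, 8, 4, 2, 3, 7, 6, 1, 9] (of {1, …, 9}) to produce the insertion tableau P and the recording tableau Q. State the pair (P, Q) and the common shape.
P = [1, 3, 6, 9] / [2, 7] / [4, 8] / [5];  Q = [1, 2, 6, 9] / [3, 5] / [4, 7] / [8];  common shape = (4, 2, 2, 1)

Row-insert the values π_1, π_2, … into P one at a time, bumping the leftmost entry strictly greater than the inserted value down to the next row. The recording tableau Q records, in position (i, j), the step at which that cell was added to P.
  Insert 5 (step 1): P = [5];  Q = [1]
  Insert 8 (step 2): P = [5, 8];  Q = [1, 2]
  Insert 4 (step 3): P = [4, 8] / [5];  Q = [1, 2] / [3]
  Insert 2 (step 4): P = [2, 8] / [4] / [5];  Q = [1, 2] / [3] / [4]
  Insert 3 (step 5): P = [2, 3] / [4, 8] / [5];  Q = [1, 2] / [3, 5] / [4]
  Insert 7 (step 6): P = [2, 3, 7] / [4, 8] / [5];  Q = [1, 2, 6] / [3, 5] / [4]
  Insert 6 (step 7): P = [2, 3, 6] / [4, 7] / [5, 8];  Q = [1, 2, 6] / [3, 5] / [4, 7]
  Insert 1 (step 8): P = [1, 3, 6] / [2, 7] / [4, 8] / [5];  Q = [1, 2, 6] / [3, 5] / [4, 7] / [8]
  Insert 9 (step 9): P = [1, 3, 6, 9] / [2, 7] / [4, 8] / [5];  Q = [1, 2, 6, 9] / [3, 5] / [4, 7] / [8]
Final shape: (4, 2, 2, 1).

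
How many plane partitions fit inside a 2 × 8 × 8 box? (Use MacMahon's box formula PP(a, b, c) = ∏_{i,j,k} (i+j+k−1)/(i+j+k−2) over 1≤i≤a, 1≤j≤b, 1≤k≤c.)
PP(2, 8, 8) = 34763300

Evaluate the triple product over i = 1..2, j = 1..8, k = 1..8. The factors are (2/1) · (3/2) · (4/3) · (5/4) · (6/5) · (7/6) · (8/7) · (9/8) · … (128 factors total). The numerators and denominators telescope so the product is an integer; carrying out the multiplication exactly gives PP(2, 8, 8) = 34763300.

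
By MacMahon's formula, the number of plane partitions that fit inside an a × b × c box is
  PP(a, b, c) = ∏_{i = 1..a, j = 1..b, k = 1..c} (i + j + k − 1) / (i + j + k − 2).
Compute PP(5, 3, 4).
PP(5, 3, 4) = 116424

Evaluate the triple product over i = 1..5, j = 1..3, k = 1..4. The factors are (2/1) · (3/2) · (4/3) · (5/4) · (3/2) · (4/3) · (5/4) · (6/5) · … (60 factors total). The numerators and denominators telescope so the product is an integer; carrying out the multiplication exactly gives PP(5, 3, 4) = 116424.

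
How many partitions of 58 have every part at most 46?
p(58, parts ≤ 46) = 715025

Use the recurrence p(n, m) = p(n, m−1) + p(n−m, m): either the largest part is < m (count p(n, m−1)) or the largest part is exactly m (remove one copy of m, count p(n−m, m)). With p(0, ·) = 1 this gives p(58, parts ≤ 46) = 715025. (By conjugating Young diagrams, this also counts partitions of 58 into at most 46 parts.)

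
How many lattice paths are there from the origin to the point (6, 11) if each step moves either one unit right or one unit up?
Number of paths = 12376

A monotone lattice path from (0, 0) to (6, 11) consists of 6 east steps and 11 north steps in some order, so it is determined by which 6 of the 17 steps are east. The count is C(17, 6) = 12376.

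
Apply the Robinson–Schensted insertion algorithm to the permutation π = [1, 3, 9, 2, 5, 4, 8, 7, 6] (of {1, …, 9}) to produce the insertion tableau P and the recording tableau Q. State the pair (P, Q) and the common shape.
P = [1, 2, 4, 6] / [3, 5, 7] / [8] / [9];  Q = [1, 2, 3, 7] / [4, 5, 8] / [6] / [9];  common shape = (4, 3, 1, 1)

Row-insert the values π_1, π_2, … into P one at a time, bumping the leftmost entry strictly greater than the inserted value down to the next row. The recording tableau Q records, in position (i, j), the step at which that cell was added to P.
  Insert 1 (step 1): P = [1];  Q = [1]
  Insert 3 (step 2): P = [1, 3];  Q = [1, 2]
  Insert 9 (step 3): P = [1, 3, 9];  Q = [1, 2, 3]
  Insert 2 (step 4): P = [1, 2, 9] / [3];  Q = [1, 2, 3] / [4]
  Insert 5 (step 5): P = [1, 2, 5] / [3, 9];  Q = [1, 2, 3] / [4, 5]
  Insert 4 (step 6): P = [1, 2, 4] / [3, 5] / [9];  Q = [1, 2, 3] / [4, 5] / [6]
  Insert 8 (step 7): P = [1, 2, 4, 8] / [3, 5] / [9];  Q = [1, 2, 3, 7] / [4, 5] / [6]
  Insert 7 (step 8): P = [1, 2, 4, 7] / [3, 5, 8] / [9];  Q = [1, 2, 3, 7] / [4, 5, 8] / [6]
  Insert 6 (step 9): P = [1, 2, 4, 6] / [3, 5, 7] / [8] / [9];  Q = [1, 2, 3, 7] / [4, 5, 8] / [6] / [9]
Final shape: (4, 3, 1, 1).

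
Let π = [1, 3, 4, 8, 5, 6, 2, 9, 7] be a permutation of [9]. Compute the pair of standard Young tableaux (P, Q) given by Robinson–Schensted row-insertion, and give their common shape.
P = [1, 2, 4, 5, 6, 7] / [3, 9] / [8];  Q = [1, 2, 3, 4, 6, 8] / [5, 9] / [7];  common shape = (6, 2, 1)

Row-insert the values π_1, π_2, … into P one at a time, bumping the leftmost entry strictly greater than the inserted value down to the next row. The recording tableau Q records, in position (i, j), the step at which that cell was added to P.
  Insert 1 (step 1): P = [1];  Q = [1]
  Insert 3 (step 2): P = [1, 3];  Q = [1, 2]
  Insert 4 (step 3): P = [1, 3, 4];  Q = [1, 2, 3]
  Insert 8 (step 4): P = [1, 3, 4, 8];  Q = [1, 2, 3, 4]
  Insert 5 (step 5): P = [1, 3, 4, 5] / [8];  Q = [1, 2, 3, 4] / [5]
  Insert 6 (step 6): P = [1, 3, 4, 5, 6] / [8];  Q = [1, 2, 3, 4, 6] / [5]
  Insert 2 (step 7): P = [1, 2, 4, 5, 6] / [3] / [8];  Q = [1, 2, 3, 4, 6] / [5] / [7]
  Insert 9 (step 8): P = [1, 2, 4, 5, 6, 9] / [3] / [8];  Q = [1, 2, 3, 4, 6, 8] / [5] / [7]
  Insert 7 (step 9): P = [1, 2, 4, 5, 6, 7] / [3, 9] / [8];  Q = [1, 2, 3, 4, 6, 8] / [5, 9] / [7]
Final shape: (6, 2, 1).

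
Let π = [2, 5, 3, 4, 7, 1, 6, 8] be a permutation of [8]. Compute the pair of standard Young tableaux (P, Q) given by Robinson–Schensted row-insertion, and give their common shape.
P = [1, 3, 4, 6, 8] / [2, 7] / [5];  Q = [1, 2, 4, 5, 8] / [3, 7] / [6];  common shape = (5, 2, 1)

Row-insert the values π_1, π_2, … into P one at a time, bumping the leftmost entry strictly greater than the inserted value down to the next row. The recording tableau Q records, in position (i, j), the step at which that cell was added to P.
  Insert 2 (step 1): P = [2];  Q = [1]
  Insert 5 (step 2): P = [2, 5];  Q = [1, 2]
  Insert 3 (step 3): P = [2, 3] / [5];  Q = [1, 2] / [3]
  Insert 4 (step 4): P = [2, 3, 4] / [5];  Q = [1, 2, 4] / [3]
  Insert 7 (step 5): P = [2, 3, 4, 7] / [5];  Q = [1, 2, 4, 5] / [3]
  Insert 1 (step 6): P = [1, 3, 4, 7] / [2] / [5];  Q = [1, 2, 4, 5] / [3] / [6]
  Insert 6 (step 7): P = [1, 3, 4, 6] / [2, 7] / [5];  Q = [1, 2, 4, 5] / [3, 7] / [6]
  Insert 8 (step 8): P = [1, 3, 4, 6, 8] / [2, 7] / [5];  Q = [1, 2, 4, 5, 8] / [3, 7] / [6]
Final shape: (5, 2, 1).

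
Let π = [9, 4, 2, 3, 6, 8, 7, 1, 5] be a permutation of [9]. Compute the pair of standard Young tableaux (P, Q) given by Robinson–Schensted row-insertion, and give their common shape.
P = [1, 3, 5, 7] / [2, 6] / [4, 8] / [9];  Q = [1, 4, 5, 6] / [2, 7] / [3, 9] / [8];  common shape = (4, 2, 2, 1)

Row-insert the values π_1, π_2, … into P one at a time, bumping the leftmost entry strictly greater than the inserted value down to the next row. The recording tableau Q records, in position (i, j), the step at which that cell was added to P.
  Insert 9 (step 1): P = [9];  Q = [1]
  Insert 4 (step 2): P = [4] / [9];  Q = [1] / [2]
  Insert 2 (step 3): P = [2] / [4] / [9];  Q = [1] / [2] / [3]
  Insert 3 (step 4): P = [2, 3] / [4] / [9];  Q = [1, 4] / [2] / [3]
  Insert 6 (step 5): P = [2, 3, 6] / [4] / [9];  Q = [1, 4, 5] / [2] / [3]
  Insert 8 (step 6): P = [2, 3, 6, 8] / [4] / [9];  Q = [1, 4, 5, 6] / [2] / [3]
  Insert 7 (step 7): P = [2, 3, 6, 7] / [4, 8] / [9];  Q = [1, 4, 5, 6] / [2, 7] / [3]
  Insert 1 (step 8): P = [1, 3, 6, 7] / [2, 8] / [4] / [9];  Q = [1, 4, 5, 6] / [2, 7] / [3] / [8]
  Insert 5 (step 9): P = [1, 3, 5, 7] / [2, 6] / [4, 8] / [9];  Q = [1, 4, 5, 6] / [2, 7] / [3, 9] / [8]
Final shape: (4, 2, 2, 1).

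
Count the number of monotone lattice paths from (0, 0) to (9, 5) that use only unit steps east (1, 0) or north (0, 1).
Number of paths = 2002

A monotone lattice path from (0, 0) to (9, 5) consists of 9 east steps and 5 north steps in some order, so it is determined by which 9 of the 14 steps are east. The count is C(14, 9) = 2002.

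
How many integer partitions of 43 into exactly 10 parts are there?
p(43, 10 parts) = 5888

Partitions of n into exactly k parts are in bijection with partitions of n − k into at most k parts (subtract 1 from each part). So p(43, exactly 10) = p(33, parts ≤ 10). Computing via the recurrence p(m, j) = p(m, j−1) + p(m−j, j) gives 5888.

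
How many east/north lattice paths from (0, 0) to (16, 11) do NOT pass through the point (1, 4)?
Number of paths = 12185175

Total paths from (0, 0) to (16, 11): C(27, 16) = 13037895. Paths through (1, 4): (paths (0, 0) → (1, 4)) × (paths (1, 4) → (16, 11)) = C(5, 1) · C(22, 15) = 5 · 170544 = 852720. Avoidance count = 13037895 − 852720 = 12185175.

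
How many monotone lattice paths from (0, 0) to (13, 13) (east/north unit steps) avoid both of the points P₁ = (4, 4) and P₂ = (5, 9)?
Number of paths = 6214110

Inclusion–exclusion. Total paths: C(26, 13) = 10400600. Through P₁: C(8, 4)·C(18, 9) = 3403400. Through P₂: C(14, 5)·C(12, 8) = 990990. Since P₁ is strictly southwest of P₂, a monotone path through both must visit P₁ then P₂; paths through both = C(8, 4)·C(6, 1)·C(12, 8) = 207900. Avoid both = 10400600 − 3403400 − 990990 + 207900 = 6214110.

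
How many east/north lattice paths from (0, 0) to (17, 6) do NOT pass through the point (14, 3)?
Number of paths = 87347

Total paths from (0, 0) to (17, 6): C(23, 17) = 100947. Paths through (14, 3): (paths (0, 0) → (14, 3)) × (paths (14, 3) → (17, 6)) = C(17, 14) · C(6, 3) = 680 · 20 = 13600. Avoidance count = 100947 − 13600 = 87347.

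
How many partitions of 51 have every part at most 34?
p(51, parts ≤ 34) = 239028

Use the recurrence p(n, m) = p(n, m−1) + p(n−m, m): either the largest part is < m (count p(n, m−1)) or the largest part is exactly m (remove one copy of m, count p(n−m, m)). With p(0, ·) = 1 this gives p(51, parts ≤ 34) = 239028. (By conjugating Young diagrams, this also counts partitions of 51 into at most 34 parts.)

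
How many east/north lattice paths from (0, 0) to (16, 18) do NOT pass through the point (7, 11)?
Number of paths = 1839894870

Total paths from (0, 0) to (16, 18): C(34, 16) = 2203961430. Paths through (7, 11): (paths (0, 0) → (7, 11)) × (paths (7, 11) → (16, 18)) = C(18, 7) · C(16, 9) = 31824 · 11440 = 364066560. Avoidance count = 2203961430 − 364066560 = 1839894870.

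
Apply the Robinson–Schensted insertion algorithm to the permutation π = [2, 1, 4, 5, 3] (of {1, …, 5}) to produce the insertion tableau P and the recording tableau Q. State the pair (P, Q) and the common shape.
P = [1, 3, 5] / [2, 4];  Q = [1, 3, 4] / [2, 5];  common shape = (3, 2)

Row-insert the values π_1, π_2, … into P one at a time, bumping the leftmost entry strictly greater than the inserted value down to the next row. The recording tableau Q records, in position (i, j), the step at which that cell was added to P.
  Insert 2 (step 1): P = [2];  Q = [1]
  Insert 1 (step 2): P = [1] / [2];  Q = [1] / [2]
  Insert 4 (step 3): P = [1, 4] / [2];  Q = [1, 3] / [2]
  Insert 5 (step 4): P = [1, 4, 5] / [2];  Q = [1, 3, 4] / [2]
  Insert 3 (step 5): P = [1, 3, 5] / [2, 4];  Q = [1, 3, 4] / [2, 5]
Final shape: (3, 2).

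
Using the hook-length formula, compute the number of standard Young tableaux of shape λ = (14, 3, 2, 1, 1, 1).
# SYT of shape (14, 3, 2, 1, 1, 1) = 12063744

Hook-length formula: f^λ = n! / Π hook(c), product over all cells c of the Young diagram. For λ = (14, 3, 2, 1, 1, 1), n = 22 boxes. Hook lengths by row (left-to-right, top-to-bottom): [19, 15, 13, 11, 10, 9, 8, 7, 6, 5, 4, 3, 2, 1]; [7, 3, 1]; [5, 1]; [3]; [2]; [1]. Product of hooks = 93171798720000. So f^λ = 22! / 93171798720000 = 1124000727777607680000 / 93171798720000 = 12063744.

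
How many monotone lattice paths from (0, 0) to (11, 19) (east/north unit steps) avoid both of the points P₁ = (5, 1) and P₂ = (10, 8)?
Number of paths = 53351652

Inclusion–exclusion. Total paths: C(30, 11) = 54627300. Through P₁: C(6, 5)·C(24, 6) = 807576. Through P₂: C(18, 10)·C(12, 1) = 525096. Since P₁ is strictly southwest of P₂, a monotone path through both must visit P₁ then P₂; paths through both = C(6, 5)·C(12, 5)·C(12, 1) = 57024. Avoid both = 54627300 − 807576 − 525096 + 57024 = 53351652.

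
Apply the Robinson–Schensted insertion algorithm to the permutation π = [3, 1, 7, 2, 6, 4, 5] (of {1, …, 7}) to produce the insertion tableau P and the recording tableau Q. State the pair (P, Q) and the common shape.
P = [1, 2, 4, 5] / [3, 6] / [7];  Q = [1, 3, 5, 7] / [2, 4] / [6];  common shape = (4, 2, 1)

Row-insert the values π_1, π_2, … into P one at a time, bumping the leftmost entry strictly greater than the inserted value down to the next row. The recording tableau Q records, in position (i, j), the step at which that cell was added to P.
  Insert 3 (step 1): P = [3];  Q = [1]
  Insert 1 (step 2): P = [1] / [3];  Q = [1] / [2]
  Insert 7 (step 3): P = [1, 7] / [3];  Q = [1, 3] / [2]
  Insert 2 (step 4): P = [1, 2] / [3, 7];  Q = [1, 3] / [2, 4]
  Insert 6 (step 5): P = [1, 2, 6] / [3, 7];  Q = [1, 3, 5] / [2, 4]
  Insert 4 (step 6): P = [1, 2, 4] / [3, 6] / [7];  Q = [1, 3, 5] / [2, 4] / [6]
  Insert 5 (step 7): P = [1, 2, 4, 5] / [3, 6] / [7];  Q = [1, 3, 5, 7] / [2, 4] / [6]
Final shape: (4, 2, 1).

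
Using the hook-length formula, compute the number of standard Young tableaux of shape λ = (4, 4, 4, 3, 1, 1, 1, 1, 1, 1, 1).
# SYT of shape (4, 4, 4, 3, 1, 1, 1, 1, 1, 1, 1) = 118186992

Hook-length formula: f^λ = n! / Π hook(c), product over all cells c of the Young diagram. For λ = (4, 4, 4, 3, 1, 1, 1, 1, 1, 1, 1), n = 22 boxes. Hook lengths by row (left-to-right, top-to-bottom): [14, 6, 5, 3]; [13, 5, 4, 2]; [12, 4, 3, 1]; [10, 2, 1]; [7]; [6]; [5]; [4]; [3]; [2]; [1]. Product of hooks = 9510359040000. So f^λ = 22! / 9510359040000 = 1124000727777607680000 / 9510359040000 = 118186992.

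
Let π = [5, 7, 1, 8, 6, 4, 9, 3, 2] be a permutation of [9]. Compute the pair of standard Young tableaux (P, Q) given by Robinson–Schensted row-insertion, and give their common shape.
P = [1, 2, 8, 9] / [3, 6] / [4] / [5] / [7];  Q = [1, 2, 4, 7] / [3, 5] / [6] / [8] / [9];  common shape = (4, 2, 1, 1, 1)

Row-insert the values π_1, π_2, … into P one at a time, bumping the leftmost entry strictly greater than the inserted value down to the next row. The recording tableau Q records, in position (i, j), the step at which that cell was added to P.
  Insert 5 (step 1): P = [5];  Q = [1]
  Insert 7 (step 2): P = [5, 7];  Q = [1, 2]
  Insert 1 (step 3): P = [1, 7] / [5];  Q = [1, 2] / [3]
  Insert 8 (step 4): P = [1, 7, 8] / [5];  Q = [1, 2, 4] / [3]
  Insert 6 (step 5): P = [1, 6, 8] / [5, 7];  Q = [1, 2, 4] / [3, 5]
  Insert 4 (step 6): P = [1, 4, 8] / [5, 6] / [7];  Q = [1, 2, 4] / [3, 5] / [6]
  Insert 9 (step 7): P = [1, 4, 8, 9] / [5, 6] / [7];  Q = [1, 2, 4, 7] / [3, 5] / [6]
  Insert 3 (step 8): P = [1, 3, 8, 9] / [4, 6] / [5] / [7];  Q = [1, 2, 4, 7] / [3, 5] / [6] / [8]
  Insert 2 (step 9): P = [1, 2, 8, 9] / [3, 6] / [4] / [5] / [7];  Q = [1, 2, 4, 7] / [3, 5] / [6] / [8] / [9]
Final shape: (4, 2, 1, 1, 1).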